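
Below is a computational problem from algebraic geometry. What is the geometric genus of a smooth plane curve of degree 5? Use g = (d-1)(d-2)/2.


Using the genus formula for smooth plane curves:
g = (d-1)(d-2)/2
g = (5-1)(5-2)/2
g = 4*3/2
g = 12/2 = 6

6


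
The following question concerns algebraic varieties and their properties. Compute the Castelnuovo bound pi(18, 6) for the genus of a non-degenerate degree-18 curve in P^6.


Castelnuovo's bound: write d - 1 = m(r-1) + epsilon with 0 <= epsilon < r-1.
d - 1 = 18 - 1 = 17
r - 1 = 6 - 1 = 5
17 = 3*5 + 2, so m = 3, epsilon = 2
pi(d, r) = m(m-1)(r-1)/2 + m*epsilon
= 3*2*5/2 + 3*2
= 30/2 + 6
= 15 + 6 = 21

21


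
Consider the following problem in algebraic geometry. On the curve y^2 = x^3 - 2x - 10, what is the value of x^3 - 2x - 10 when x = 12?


Compute x^3 - 2x - 10 at x = 12:
x^3 = 12^3 = 1728
(-2)*x = (-2)*12 = -24
Sum: 1728 - 24 - 10 = 1694

1694


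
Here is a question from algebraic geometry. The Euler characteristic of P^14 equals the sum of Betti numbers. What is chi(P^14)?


The complex projective space P^14 has one cell in each even real dimension 0, 2, ..., 28.
The cohomology groups are H^{2k}(P^14) = Z for k = 0,...,14, and 0 otherwise.
Euler characteristic = sum of Betti numbers = 1 per even-dimensional cohomology group.
chi(P^14) = 14 + 1 = 15

15


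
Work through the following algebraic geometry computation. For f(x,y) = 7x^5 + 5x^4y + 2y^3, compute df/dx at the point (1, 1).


df/dx = 5*7*x^4 + 4*5*x^3*y
At (1,1): 5*7*1^4 + 4*5*1^3*1
= 35 + 20
= 55

55


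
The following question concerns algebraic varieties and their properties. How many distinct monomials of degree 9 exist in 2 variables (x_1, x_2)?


The number of degree-9 monomials in 2 variables is C(d+n-1, n-1).
= C(9+2-1, 2-1) = C(10, 1)
= 10

10


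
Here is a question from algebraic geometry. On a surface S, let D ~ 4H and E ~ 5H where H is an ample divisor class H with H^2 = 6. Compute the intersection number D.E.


Using bilinearity of the intersection pairing on a surface S:
(aH).(bH) = ab * (H.H)
We have H^2 = 6.
D.E = (4H).(5H) = 4*5*6
= 20*6
= 120

120


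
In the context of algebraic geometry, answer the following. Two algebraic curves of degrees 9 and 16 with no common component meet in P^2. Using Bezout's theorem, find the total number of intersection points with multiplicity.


Bezout's theorem states the intersection count equals the product of degrees.
Intersection count = 9 * 16 = 144

144


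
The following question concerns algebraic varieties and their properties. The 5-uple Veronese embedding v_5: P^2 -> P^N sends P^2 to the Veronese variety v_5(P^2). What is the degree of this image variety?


The Veronese variety v_5(P^2) has degree d^r.
d^r = 5^2 = 25

25


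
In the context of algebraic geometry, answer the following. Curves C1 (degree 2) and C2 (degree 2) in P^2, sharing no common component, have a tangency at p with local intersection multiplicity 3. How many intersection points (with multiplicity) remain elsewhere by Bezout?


By Bezout's theorem, the total intersection number is d1 * d2.
Total = 2 * 2 = 4
Intersection multiplicity at p = 3
Remaining intersections = 4 - 3 = 1

1


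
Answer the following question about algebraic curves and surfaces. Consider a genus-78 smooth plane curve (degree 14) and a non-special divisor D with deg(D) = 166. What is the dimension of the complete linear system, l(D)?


First, compute the genus of a smooth plane curve of degree 14:
g = (d-1)(d-2)/2 = (14-1)(14-2)/2 = 78
For a non-special divisor D (i.e., h^1(D) = 0), Riemann-Roch gives:
l(D) = deg(D) - g + 1
Since deg(D) = 166 >= 2g - 1 = 155, D is non-special.
l(D) = 166 - 78 + 1 = 89

89


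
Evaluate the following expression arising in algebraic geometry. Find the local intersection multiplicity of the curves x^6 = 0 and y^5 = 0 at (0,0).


The intersection multiplicity of V(x^a) and V(y^b) at the origin is:
I(O; V(x^6), V(y^5)) = dim_k(k[x,y]/(x^6, y^5))
A basis for k[x,y]/(x^6, y^5) is the set of monomials x^i * y^j
where 0 <= i < 6 and 0 <= j < 5.
The number of such monomials is 6 * 5 = 30

30


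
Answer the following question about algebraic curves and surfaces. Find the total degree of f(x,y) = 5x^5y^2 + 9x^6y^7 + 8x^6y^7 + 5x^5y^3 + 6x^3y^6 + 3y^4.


Examine each term for its total degree (sum of exponents).
  Term '5x^5y^2' has total degree 5+2 = 7.
  Term '9x^6y^7' has total degree 6+7 = 13.
  Term '8x^6y^7' has total degree 6+7 = 13.
  Term '5x^5y^3' has total degree 5+3 = 8.
  Term '6x^3y^6' has total degree 3+6 = 9.
  Term '3y^4' has total degree 0+4 = 4.
The maximum total degree among all terms is 13.

13


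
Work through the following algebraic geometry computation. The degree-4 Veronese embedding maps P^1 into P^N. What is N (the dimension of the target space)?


The Veronese embedding v_d: P^n -> P^N maps each point to all
degree-d monomials in n+1 homogeneous coordinates.
N = C(n+d, d) - 1
N = C(1+4, 4) - 1
N = C(5, 4) - 1
C(5, 4) = 5
N = 5 - 1 = 4

4


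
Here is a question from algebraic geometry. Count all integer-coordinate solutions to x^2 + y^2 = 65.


Systematically check integer values of x where x^2 <= 65.
For each valid x, check if 65 - x^2 is a perfect square.
x=1: 65 - 1 = 64, sqrt = 8 (valid)
x=4: 65 - 16 = 49, sqrt = 7 (valid)
x=7: 65 - 49 = 16, sqrt = 4 (valid)
x=8: 65 - 64 = 1, sqrt = 1 (valid)
Total integer solutions found: 16

16


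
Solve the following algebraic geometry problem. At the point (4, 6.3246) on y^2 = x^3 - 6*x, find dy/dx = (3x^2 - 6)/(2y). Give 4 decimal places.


Using implicit differentiation of y^2 = x^3 - 6*x:
2y * dy/dx = 3x^2 - 6
dy/dx = (3x^2 - 6)/(2y)
Numerator: 3*4^2 - 6 = 42
Denominator: 2*6.3246 = 12.6492
dy/dx = 42/12.6492 = 3.3204

3.3204


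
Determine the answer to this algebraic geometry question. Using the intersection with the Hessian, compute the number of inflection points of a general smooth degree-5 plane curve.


For a general smooth plane curve C of degree d, the inflection points are
the intersection of C with its Hessian curve, which has degree 3(d-2).
By Bezout, the total intersection number is d * 3(d-2) = 5 * 9 = 45.
For a general curve every flex is ordinary, so each contributes
multiplicity 1 to C·Hess(C), and the number of distinct inflection
points is 3d(d-2).
Inflection points = 3*5*(5-2) = 3*5*3 = 45

45


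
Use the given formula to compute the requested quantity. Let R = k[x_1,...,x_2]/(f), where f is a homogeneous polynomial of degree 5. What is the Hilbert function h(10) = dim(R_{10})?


For R = k[x_1,...,x_n]/(f) with f homogeneous of degree e:
The Hilbert series is (1 - t^e)/(1 - t)^n.
So h(d) = C(d+n-1, n-1) - C(d-e+n-1, n-1) for d >= e.
With n=2, e=5, d=10:
C(10+2-1, 2-1) = C(11, 1) = 11
C(10-5+2-1, 2-1) = C(6, 1) = 6
h(10) = 11 - 6 = 5

5


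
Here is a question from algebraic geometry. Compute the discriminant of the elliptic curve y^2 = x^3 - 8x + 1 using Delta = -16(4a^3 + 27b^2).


Compute each component:
4a^3 = 4*(-8)^3 = 4*(-512) = -2048
27b^2 = 27*1^2 = 27*1 = 27
4a^3 + 27b^2 = -2048 + 27 = -2021
Delta = -16*(-2021) = 32336

32336


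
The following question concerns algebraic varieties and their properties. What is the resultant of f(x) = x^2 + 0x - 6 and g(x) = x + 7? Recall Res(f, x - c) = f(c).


For Res(f, x - c), we evaluate f at x = c.
f(-7) = (-7)^2 + 0*(-7) - 6
= 49 + 0 - 6
= 49 - 6 = 43
Res(f, g) = 43

43


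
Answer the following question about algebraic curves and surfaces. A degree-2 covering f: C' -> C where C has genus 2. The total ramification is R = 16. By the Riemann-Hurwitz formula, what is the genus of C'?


Riemann-Hurwitz formula: 2g' - 2 = d(2g - 2) + R
Given: d = 2, g = 2, R = 16
2g' - 2 = 2*(2*2 - 2) + 16
2g' - 2 = 2*2 + 16
2g' - 2 = 4 + 16 = 20
2g' = 22
g' = 11

11


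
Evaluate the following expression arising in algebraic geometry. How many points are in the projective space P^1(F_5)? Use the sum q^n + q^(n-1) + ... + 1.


P^1(F_5) has (q^(n+1) - 1)/(q - 1) points.
= 5^1 + 5^0
= 5 + 1
= 6

6


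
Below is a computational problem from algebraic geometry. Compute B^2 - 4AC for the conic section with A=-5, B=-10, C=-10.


The discriminant of a conic Ax^2 + Bxy + Cy^2 + ... = 0 is B^2 - 4AC.
B^2 = (-10)^2 = 100
4AC = 4*(-5)*(-10) = 200
Discriminant = 100 - 200 = -100

-100


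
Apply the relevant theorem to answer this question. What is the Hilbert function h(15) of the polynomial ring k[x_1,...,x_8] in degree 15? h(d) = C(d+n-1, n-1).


The Hilbert function for the polynomial ring in 8 variables is:
h(d) = C(d+n-1, n-1)
h(15) = C(15+8-1, 8-1) = C(22, 7)
= 22! / (7! * 15!)
= 170544

170544


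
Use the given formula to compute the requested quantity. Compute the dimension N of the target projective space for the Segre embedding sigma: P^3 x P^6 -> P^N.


The Segre embedding maps P^m x P^n into P^N via
all products of coordinates from each factor.
N = (m+1)(n+1) - 1
N = (3+1)(6+1) - 1
N = 4*7 - 1
N = 28 - 1 = 27

27


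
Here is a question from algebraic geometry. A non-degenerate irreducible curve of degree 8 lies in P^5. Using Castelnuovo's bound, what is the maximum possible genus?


Castelnuovo's bound: write d - 1 = m(r-1) + epsilon with 0 <= epsilon < r-1.
d - 1 = 8 - 1 = 7
r - 1 = 5 - 1 = 4
7 = 1*4 + 3, so m = 1, epsilon = 3
pi(d, r) = m(m-1)(r-1)/2 + m*epsilon
= 1*0*4/2 + 1*3
= 0/2 + 3
= 0 + 3 = 3

3


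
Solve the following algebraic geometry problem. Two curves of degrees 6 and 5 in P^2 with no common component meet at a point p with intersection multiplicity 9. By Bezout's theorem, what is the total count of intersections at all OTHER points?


By Bezout's theorem, the total intersection number is d1 * d2.
Total = 6 * 5 = 30
Intersection multiplicity at p = 9
Remaining intersections = 30 - 9 = 21

21


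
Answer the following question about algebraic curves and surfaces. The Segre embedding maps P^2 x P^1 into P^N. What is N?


The Segre embedding maps P^m x P^n into P^N via
all products of coordinates from each factor.
N = (m+1)(n+1) - 1
N = (2+1)(1+1) - 1
N = 3*2 - 1
N = 6 - 1 = 5

5


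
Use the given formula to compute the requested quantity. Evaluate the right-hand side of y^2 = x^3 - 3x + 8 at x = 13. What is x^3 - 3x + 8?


Compute x^3 - 3x + 8 at x = 13:
x^3 = 13^3 = 2197
(-3)*x = (-3)*13 = -39
Sum: 2197 - 39 + 8 = 2166

2166


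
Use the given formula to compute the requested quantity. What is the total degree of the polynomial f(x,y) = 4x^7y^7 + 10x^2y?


Examine each term for its total degree (sum of exponents).
  Term '4x^7y^7' has total degree 7+7 = 14.
  Term '10x^2y' has total degree 2+1 = 3.
The maximum total degree among all terms is 14.

14


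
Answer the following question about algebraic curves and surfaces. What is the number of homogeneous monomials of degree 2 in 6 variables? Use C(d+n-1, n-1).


The number of degree-2 monomials in 6 variables is C(d+n-1, n-1).
= C(2+6-1, 6-1) = C(7, 5)
= 21

21


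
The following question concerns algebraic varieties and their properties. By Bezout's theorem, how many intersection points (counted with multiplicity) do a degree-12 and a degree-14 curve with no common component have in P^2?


Bezout's theorem states the intersection count equals the product of degrees.
Intersection count = 12 * 14 = 168

168


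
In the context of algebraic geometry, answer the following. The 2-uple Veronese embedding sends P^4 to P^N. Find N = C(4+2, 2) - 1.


The Veronese embedding v_d: P^n -> P^N maps each point to all
degree-d monomials in n+1 homogeneous coordinates.
N = C(n+d, d) - 1
N = C(4+2, 2) - 1
N = C(6, 2) - 1
C(6, 2) = 15
N = 15 - 1 = 14

14


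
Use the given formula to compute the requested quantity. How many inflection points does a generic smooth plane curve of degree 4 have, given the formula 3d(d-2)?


For a general smooth plane curve C of degree d, the inflection points are
the intersection of C with its Hessian curve, which has degree 3(d-2).
By Bezout, the total intersection number is d * 3(d-2) = 4 * 6 = 24.
For a general curve every flex is ordinary, so each contributes
multiplicity 1 to C·Hess(C), and the number of distinct inflection
points is 3d(d-2).
Inflection points = 3*4*(4-2) = 3*4*2 = 24

24


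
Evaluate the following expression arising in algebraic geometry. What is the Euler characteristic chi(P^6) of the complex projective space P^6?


The complex projective space P^6 has one cell in each even real dimension 0, 2, ..., 12.
The cohomology groups are H^{2k}(P^6) = Z for k = 0,...,6, and 0 otherwise.
Euler characteristic = sum of Betti numbers = 1 per even-dimensional cohomology group.
chi(P^6) = 6 + 1 = 7

7


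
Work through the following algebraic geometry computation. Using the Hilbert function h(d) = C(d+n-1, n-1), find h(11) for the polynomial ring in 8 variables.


The Hilbert function for the polynomial ring in 8 variables is:
h(d) = C(d+n-1, n-1)
h(11) = C(11+8-1, 8-1) = C(18, 7)
= 18! / (7! * 11!)
= 31824

31824


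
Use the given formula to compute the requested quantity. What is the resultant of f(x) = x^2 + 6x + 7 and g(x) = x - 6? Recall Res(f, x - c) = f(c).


For Res(f, x - c), we evaluate f at x = c.
f(6) = 6^2 + 6*6 + 7
= 36 + 36 + 7
= 72 + 7 = 79
Res(f, g) = 79

79


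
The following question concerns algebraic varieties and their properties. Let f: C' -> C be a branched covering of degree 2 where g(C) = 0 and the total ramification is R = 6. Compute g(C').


Riemann-Hurwitz formula: 2g' - 2 = d(2g - 2) + R
Given: d = 2, g = 0, R = 6
2g' - 2 = 2*(2*0 - 2) + 6
2g' - 2 = 2*(-2) + 6
2g' - 2 = -4 + 6 = 2
2g' = 4
g' = 2

2


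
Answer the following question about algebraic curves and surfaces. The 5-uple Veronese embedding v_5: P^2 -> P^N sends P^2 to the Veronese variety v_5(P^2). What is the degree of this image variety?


The Veronese variety v_5(P^2) has degree d^r.
d^r = 5^2 = 25

25


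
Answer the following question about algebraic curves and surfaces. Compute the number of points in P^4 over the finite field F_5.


P^4(F_5) has (q^(n+1) - 1)/(q - 1) points.
= 5^4 + 5^3 + 5^2 + 5^1 + 5^0
= 625 + 125 + 25 + 5 + 1
= 781

781


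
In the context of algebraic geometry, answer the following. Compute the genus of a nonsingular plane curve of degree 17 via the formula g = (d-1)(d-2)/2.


Using the genus formula for smooth plane curves:
g = (d-1)(d-2)/2
g = (17-1)(17-2)/2
g = 16*15/2
g = 240/2 = 120

120


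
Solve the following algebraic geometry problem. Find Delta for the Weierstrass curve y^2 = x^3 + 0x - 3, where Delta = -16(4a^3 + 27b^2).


Compute each component:
4a^3 = 4*0^3 = 4*0 = 0
27b^2 = 27*(-3)^2 = 27*9 = 243
4a^3 + 27b^2 = 0 + 243 = 243
Delta = -16*243 = -3888

-3888


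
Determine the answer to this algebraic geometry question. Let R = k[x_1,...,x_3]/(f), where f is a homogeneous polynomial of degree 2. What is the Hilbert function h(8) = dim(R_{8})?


For R = k[x_1,...,x_n]/(f) with f homogeneous of degree e:
The Hilbert series is (1 - t^e)/(1 - t)^n.
So h(d) = C(d+n-1, n-1) - C(d-e+n-1, n-1) for d >= e.
With n=3, e=2, d=8:
C(8+3-1, 3-1) = C(10, 2) = 45
C(8-2+3-1, 3-1) = C(8, 2) = 28
h(8) = 45 - 28 = 17

17


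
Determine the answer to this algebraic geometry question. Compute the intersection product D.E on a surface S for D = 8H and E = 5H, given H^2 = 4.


Using bilinearity of the intersection pairing on a surface S:
(aH).(bH) = ab * (H.H)
We have H^2 = 4.
D.E = (8H).(5H) = 8*5*4
= 40*4
= 160

160


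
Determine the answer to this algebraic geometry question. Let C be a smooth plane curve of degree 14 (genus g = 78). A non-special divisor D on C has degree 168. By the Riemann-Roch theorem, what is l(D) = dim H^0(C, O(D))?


First, compute the genus of a smooth plane curve of degree 14:
g = (d-1)(d-2)/2 = (14-1)(14-2)/2 = 78
For a non-special divisor D (i.e., h^1(D) = 0), Riemann-Roch gives:
l(D) = deg(D) - g + 1
Since deg(D) = 168 >= 2g - 1 = 155, D is non-special.
l(D) = 168 - 78 + 1 = 91

91


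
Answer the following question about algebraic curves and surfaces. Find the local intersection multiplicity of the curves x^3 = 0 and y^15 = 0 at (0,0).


The intersection multiplicity of V(x^a) and V(y^b) at the origin is:
I(O; V(x^3), V(y^15)) = dim_k(k[x,y]/(x^3, y^15))
A basis for k[x,y]/(x^3, y^15) is the set of monomials x^i * y^j
where 0 <= i < 3 and 0 <= j < 15.
The number of such monomials is 3 * 15 = 45

45


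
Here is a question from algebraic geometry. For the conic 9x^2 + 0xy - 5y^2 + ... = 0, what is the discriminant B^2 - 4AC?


The discriminant of a conic Ax^2 + Bxy + Cy^2 + ... = 0 is B^2 - 4AC.
B^2 = 0^2 = 0
4AC = 4*9*(-5) = -180
Discriminant = 0 + 180 = 180

180


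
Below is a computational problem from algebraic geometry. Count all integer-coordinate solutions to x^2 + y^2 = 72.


Systematically check integer values of x where x^2 <= 72.
For each valid x, check if 72 - x^2 is a perfect square.
x=6: 72 - 36 = 36, sqrt = 6 (valid)
Total integer solutions found: 4

4


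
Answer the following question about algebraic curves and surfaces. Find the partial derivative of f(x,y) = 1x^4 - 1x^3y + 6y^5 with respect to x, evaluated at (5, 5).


df/dx = 4*1*x^3 + 3*(-1)*x^2*y
At (5,5): 4*1*5^3 + 3*(-1)*5^2*5
= 500 - 375
= 125

125


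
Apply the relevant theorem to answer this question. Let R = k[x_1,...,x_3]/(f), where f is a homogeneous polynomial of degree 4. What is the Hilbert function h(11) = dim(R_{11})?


For R = k[x_1,...,x_n]/(f) with f homogeneous of degree e:
The Hilbert series is (1 - t^e)/(1 - t)^n.
So h(d) = C(d+n-1, n-1) - C(d-e+n-1, n-1) for d >= e.
With n=3, e=4, d=11:
C(11+3-1, 3-1) = C(13, 2) = 78
C(11-4+3-1, 3-1) = C(9, 2) = 36
h(11) = 78 - 36 = 42

42


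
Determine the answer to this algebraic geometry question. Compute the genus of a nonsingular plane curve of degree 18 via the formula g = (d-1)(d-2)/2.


Using the genus formula for smooth plane curves:
g = (d-1)(d-2)/2
g = (18-1)(18-2)/2
g = 17*16/2
g = 272/2 = 136

136


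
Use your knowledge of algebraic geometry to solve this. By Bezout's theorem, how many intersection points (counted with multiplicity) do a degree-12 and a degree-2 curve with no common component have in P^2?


Bezout's theorem states the intersection count equals the product of degrees.
Intersection count = 12 * 2 = 24

24


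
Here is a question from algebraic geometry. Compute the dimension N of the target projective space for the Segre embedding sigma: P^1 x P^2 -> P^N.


The Segre embedding maps P^m x P^n into P^N via
all products of coordinates from each factor.
N = (m+1)(n+1) - 1
N = (1+1)(2+1) - 1
N = 2*3 - 1
N = 6 - 1 = 5

5


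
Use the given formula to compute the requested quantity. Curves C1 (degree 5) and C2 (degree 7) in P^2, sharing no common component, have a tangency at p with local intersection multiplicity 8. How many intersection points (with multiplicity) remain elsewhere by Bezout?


By Bezout's theorem, the total intersection number is d1 * d2.
Total = 5 * 7 = 35
Intersection multiplicity at p = 8
Remaining intersections = 35 - 8 = 27

27


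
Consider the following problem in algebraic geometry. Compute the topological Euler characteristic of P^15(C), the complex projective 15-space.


The complex projective space P^15 has one cell in each even real dimension 0, 2, ..., 30.
The cohomology groups are H^{2k}(P^15) = Z for k = 0,...,15, and 0 otherwise.
Euler characteristic = sum of Betti numbers = 1 per even-dimensional cohomology group.
chi(P^15) = 15 + 1 = 16

16


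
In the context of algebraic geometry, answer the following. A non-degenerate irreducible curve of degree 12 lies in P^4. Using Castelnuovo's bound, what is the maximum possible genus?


Castelnuovo's bound: write d - 1 = m(r-1) + epsilon with 0 <= epsilon < r-1.
d - 1 = 12 - 1 = 11
r - 1 = 4 - 1 = 3
11 = 3*3 + 2, so m = 3, epsilon = 2
pi(d, r) = m(m-1)(r-1)/2 + m*epsilon
= 3*2*3/2 + 3*2
= 18/2 + 6
= 9 + 6 = 15

15


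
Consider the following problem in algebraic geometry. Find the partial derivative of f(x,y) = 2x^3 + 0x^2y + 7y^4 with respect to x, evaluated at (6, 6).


df/dx = 3*2*x^2 + 2*0*x^1*y
At (6,6): 3*2*6^2 + 2*0*6^1*6
= 216 + 0
= 216

216


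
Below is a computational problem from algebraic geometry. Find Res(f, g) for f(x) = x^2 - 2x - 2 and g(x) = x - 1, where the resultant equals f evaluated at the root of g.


For Res(f, x - c), we evaluate f at x = c.
f(1) = 1^2 - 2*1 - 2
= 1 - 2 - 2
= -1 - 2 = -3
Res(f, g) = -3

-3


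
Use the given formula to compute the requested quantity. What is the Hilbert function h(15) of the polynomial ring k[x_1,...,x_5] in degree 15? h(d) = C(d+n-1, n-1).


The Hilbert function for the polynomial ring in 5 variables is:
h(d) = C(d+n-1, n-1)
h(15) = C(15+5-1, 5-1) = C(19, 4)
= 19! / (4! * 15!)
= 3876

3876


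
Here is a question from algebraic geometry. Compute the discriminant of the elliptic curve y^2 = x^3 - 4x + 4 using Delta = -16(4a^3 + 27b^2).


Compute each component:
4a^3 = 4*(-4)^3 = 4*(-64) = -256
27b^2 = 27*4^2 = 27*16 = 432
4a^3 + 27b^2 = -256 + 432 = 176
Delta = -16*176 = -2816

-2816


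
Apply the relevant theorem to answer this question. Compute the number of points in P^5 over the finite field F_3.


P^5(F_3) has (q^(n+1) - 1)/(q - 1) points.
= 3^5 + 3^4 + 3^3 + 3^2 + 3^1 + 3^0
= 243 + 81 + 27 + 9 + 3 + 1
= 364

364


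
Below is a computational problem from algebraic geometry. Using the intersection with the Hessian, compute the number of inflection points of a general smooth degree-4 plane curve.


For a general smooth plane curve C of degree d, the inflection points are
the intersection of C with its Hessian curve, which has degree 3(d-2).
By Bezout, the total intersection number is d * 3(d-2) = 4 * 6 = 24.
For a general curve every flex is ordinary, so each contributes
multiplicity 1 to C·Hess(C), and the number of distinct inflection
points is 3d(d-2).
Inflection points = 3*4*(4-2) = 3*4*2 = 24

24


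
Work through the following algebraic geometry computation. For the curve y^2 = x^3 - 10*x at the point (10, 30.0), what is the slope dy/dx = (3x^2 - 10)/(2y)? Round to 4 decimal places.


Using implicit differentiation of y^2 = x^3 - 10*x:
2y * dy/dx = 3x^2 - 10
dy/dx = (3x^2 - 10)/(2y)
Numerator: 3*10^2 - 10 = 290
Denominator: 2*30.0 = 60.0
dy/dx = 290/60.0 = 4.8333

4.8333


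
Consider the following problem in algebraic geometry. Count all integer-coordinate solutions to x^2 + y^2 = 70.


Systematically check integer values of x where x^2 <= 70.
For each valid x, check if 70 - x^2 is a perfect square.
Total integer solutions found: 0

0


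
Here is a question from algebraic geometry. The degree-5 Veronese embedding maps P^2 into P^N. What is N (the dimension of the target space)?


The Veronese embedding v_d: P^n -> P^N maps each point to all
degree-d monomials in n+1 homogeneous coordinates.
N = C(n+d, d) - 1
N = C(2+5, 5) - 1
N = C(7, 5) - 1
C(7, 5) = 21
N = 21 - 1 = 20

20


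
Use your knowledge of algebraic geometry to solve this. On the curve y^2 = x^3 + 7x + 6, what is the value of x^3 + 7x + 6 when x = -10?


Compute x^3 + 7x + 6 at x = -10:
x^3 = (-10)^3 = -1000
7*x = 7*(-10) = -70
Sum: -1000 - 70 + 6 = -1064

-1064


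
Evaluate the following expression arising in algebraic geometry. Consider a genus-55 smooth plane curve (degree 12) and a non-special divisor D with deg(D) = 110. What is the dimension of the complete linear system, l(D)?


First, compute the genus of a smooth plane curve of degree 12:
g = (d-1)(d-2)/2 = (12-1)(12-2)/2 = 55
For a non-special divisor D (i.e., h^1(D) = 0), Riemann-Roch gives:
l(D) = deg(D) - g + 1
Since deg(D) = 110 >= 2g - 1 = 109, D is non-special.
l(D) = 110 - 55 + 1 = 56

56


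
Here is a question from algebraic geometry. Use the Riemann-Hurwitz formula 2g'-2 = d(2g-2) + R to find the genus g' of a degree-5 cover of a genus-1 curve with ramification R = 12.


Riemann-Hurwitz formula: 2g' - 2 = d(2g - 2) + R
Given: d = 5, g = 1, R = 12
2g' - 2 = 5*(2*1 - 2) + 12
2g' - 2 = 5*0 + 12
2g' - 2 = 0 + 12 = 12
2g' = 14
g' = 7

7


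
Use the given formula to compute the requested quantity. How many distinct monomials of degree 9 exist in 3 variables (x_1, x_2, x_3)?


The number of degree-9 monomials in 3 variables is C(d+n-1, n-1).
= C(9+3-1, 3-1) = C(11, 2)
= 55

55


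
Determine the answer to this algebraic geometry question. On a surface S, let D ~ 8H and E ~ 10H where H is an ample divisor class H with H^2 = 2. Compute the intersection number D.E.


Using bilinearity of the intersection pairing on a surface S:
(aH).(bH) = ab * (H.H)
We have H^2 = 2.
D.E = (8H).(10H) = 8*10*2
= 80*2
= 160

160


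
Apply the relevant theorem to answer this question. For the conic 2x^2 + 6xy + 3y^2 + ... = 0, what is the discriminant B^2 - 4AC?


The discriminant of a conic Ax^2 + Bxy + Cy^2 + ... = 0 is B^2 - 4AC.
B^2 = 6^2 = 36
4AC = 4*2*3 = 24
Discriminant = 36 - 24 = 12

12


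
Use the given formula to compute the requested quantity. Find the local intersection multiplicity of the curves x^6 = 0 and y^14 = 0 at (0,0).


The intersection multiplicity of V(x^a) and V(y^b) at the origin is:
I(O; V(x^6), V(y^14)) = dim_k(k[x,y]/(x^6, y^14))
A basis for k[x,y]/(x^6, y^14) is the set of monomials x^i * y^j
where 0 <= i < 6 and 0 <= j < 14.
The number of such monomials is 6 * 14 = 84

84


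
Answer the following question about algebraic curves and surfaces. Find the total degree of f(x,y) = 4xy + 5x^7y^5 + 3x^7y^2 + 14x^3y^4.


Examine each term for its total degree (sum of exponents).
  Term '4xy' has total degree 1+1 = 2.
  Term '5x^7y^5' has total degree 7+5 = 12.
  Term '3x^7y^2' has total degree 7+2 = 9.
  Term '14x^3y^4' has total degree 3+4 = 7.
The maximum total degree among all terms is 12.

12


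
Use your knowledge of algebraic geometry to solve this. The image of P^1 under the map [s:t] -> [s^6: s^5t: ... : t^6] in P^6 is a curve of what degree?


The rational normal curve in P^6 is the image of P^1 under the 6-uple Veronese.
A general hyperplane in P^6 pulls back to a degree-6 form on P^1, which has 6 zeros,
so the curve meets a general hyperplane in 6 points. Degree = 6.

6


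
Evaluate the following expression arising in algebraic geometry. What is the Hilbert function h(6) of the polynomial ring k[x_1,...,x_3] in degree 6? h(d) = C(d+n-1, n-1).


The Hilbert function for the polynomial ring in 3 variables is:
h(d) = C(d+n-1, n-1)
h(6) = C(6+3-1, 3-1) = C(8, 2)
= 8! / (2! * 6!)
= 28

28


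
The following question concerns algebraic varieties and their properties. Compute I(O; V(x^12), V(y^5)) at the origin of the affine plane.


The intersection multiplicity of V(x^a) and V(y^b) at the origin is:
I(O; V(x^12), V(y^5)) = dim_k(k[x,y]/(x^12, y^5))
A basis for k[x,y]/(x^12, y^5) is the set of monomials x^i * y^j
where 0 <= i < 12 and 0 <= j < 5.
The number of such monomials is 12 * 5 = 60

60


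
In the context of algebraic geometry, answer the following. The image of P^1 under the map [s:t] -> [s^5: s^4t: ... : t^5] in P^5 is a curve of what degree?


The rational normal curve in P^5 is the image of P^1 under the 5-uple Veronese.
A general hyperplane in P^5 pulls back to a degree-5 form on P^1, which has 5 zeros,
so the curve meets a general hyperplane in 5 points. Degree = 5.

5


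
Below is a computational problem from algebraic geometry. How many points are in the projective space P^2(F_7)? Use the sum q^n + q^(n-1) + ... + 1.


P^2(F_7) has (q^(n+1) - 1)/(q - 1) points.
= 7^2 + 7^1 + 7^0
= 49 + 7 + 1
= 57

57


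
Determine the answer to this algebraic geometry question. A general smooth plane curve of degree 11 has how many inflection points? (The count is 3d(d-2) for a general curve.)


For a general smooth plane curve C of degree d, the inflection points are
the intersection of C with its Hessian curve, which has degree 3(d-2).
By Bezout, the total intersection number is d * 3(d-2) = 11 * 27 = 297.
For a general curve every flex is ordinary, so each contributes
multiplicity 1 to C·Hess(C), and the number of distinct inflection
points is 3d(d-2).
Inflection points = 3*11*(11-2) = 3*11*9 = 297

297


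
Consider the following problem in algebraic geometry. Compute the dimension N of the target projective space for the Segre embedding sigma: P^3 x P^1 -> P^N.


The Segre embedding maps P^m x P^n into P^N via
all products of coordinates from each factor.
N = (m+1)(n+1) - 1
N = (3+1)(1+1) - 1
N = 4*2 - 1
N = 8 - 1 = 7

7


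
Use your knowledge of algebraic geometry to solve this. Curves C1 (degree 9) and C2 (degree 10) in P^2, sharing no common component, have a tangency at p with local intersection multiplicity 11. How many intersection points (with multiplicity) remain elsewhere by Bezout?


By Bezout's theorem, the total intersection number is d1 * d2.
Total = 9 * 10 = 90
Intersection multiplicity at p = 11
Remaining intersections = 90 - 11 = 79

79


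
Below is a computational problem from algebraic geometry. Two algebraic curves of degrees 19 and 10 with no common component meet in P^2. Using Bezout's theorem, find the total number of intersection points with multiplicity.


Bezout's theorem states the intersection count equals the product of degrees.
Intersection count = 19 * 10 = 190

190


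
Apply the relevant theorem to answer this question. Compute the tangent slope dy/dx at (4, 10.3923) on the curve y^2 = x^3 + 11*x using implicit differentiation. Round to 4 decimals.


Using implicit differentiation of y^2 = x^3 + 11*x:
2y * dy/dx = 3x^2 + 11
dy/dx = (3x^2 + 11)/(2y)
Numerator: 3*4^2 + 11 = 59
Denominator: 2*10.3923 = 20.7846
dy/dx = 59/20.7846 = 2.8386

2.8386


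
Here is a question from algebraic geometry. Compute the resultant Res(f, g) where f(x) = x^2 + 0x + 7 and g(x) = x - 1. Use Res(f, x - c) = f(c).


For Res(f, x - c), we evaluate f at x = c.
f(1) = 1^2 + 0*1 + 7
= 1 + 0 + 7
= 1 + 7 = 8
Res(f, g) = 8

8


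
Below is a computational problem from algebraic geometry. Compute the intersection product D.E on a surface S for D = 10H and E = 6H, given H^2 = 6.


Using bilinearity of the intersection pairing on a surface S:
(aH).(bH) = ab * (H.H)
We have H^2 = 6.
D.E = (10H).(6H) = 10*6*6
= 60*6
= 360

360


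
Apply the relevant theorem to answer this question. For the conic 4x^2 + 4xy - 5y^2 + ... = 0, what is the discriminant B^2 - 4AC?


The discriminant of a conic Ax^2 + Bxy + Cy^2 + ... = 0 is B^2 - 4AC.
B^2 = 4^2 = 16
4AC = 4*4*(-5) = -80
Discriminant = 16 + 80 = 96

96


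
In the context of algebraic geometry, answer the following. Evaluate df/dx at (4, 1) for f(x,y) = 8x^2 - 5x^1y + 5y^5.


df/dx = 2*8*x^1 + 1*(-5)*x^0*y
At (4,1): 2*8*4^1 + 1*(-5)*4^0*1
= 64 - 5
= 59

59


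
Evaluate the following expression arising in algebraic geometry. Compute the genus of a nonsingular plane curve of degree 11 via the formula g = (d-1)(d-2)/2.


Using the genus formula for smooth plane curves:
g = (d-1)(d-2)/2
g = (11-1)(11-2)/2
g = 10*9/2
g = 90/2 = 45

45


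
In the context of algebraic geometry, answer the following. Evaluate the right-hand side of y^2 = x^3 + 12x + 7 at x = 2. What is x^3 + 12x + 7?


Compute x^3 + 12x + 7 at x = 2:
x^3 = 2^3 = 8
12*x = 12*2 = 24
Sum: 8 + 24 + 7 = 39

39


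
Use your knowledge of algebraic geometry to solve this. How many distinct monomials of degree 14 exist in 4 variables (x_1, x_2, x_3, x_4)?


The number of degree-14 monomials in 4 variables is C(d+n-1, n-1).
= C(14+4-1, 4-1) = C(17, 3)
= 680

680


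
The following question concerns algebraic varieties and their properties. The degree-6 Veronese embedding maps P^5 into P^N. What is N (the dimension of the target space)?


The Veronese embedding v_d: P^n -> P^N maps each point to all
degree-d monomials in n+1 homogeneous coordinates.
N = C(n+d, d) - 1
N = C(5+6, 6) - 1
N = C(11, 6) - 1
C(11, 6) = 462
N = 462 - 1 = 461

461


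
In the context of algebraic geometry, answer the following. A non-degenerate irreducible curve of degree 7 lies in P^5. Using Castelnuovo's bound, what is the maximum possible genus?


Castelnuovo's bound: write d - 1 = m(r-1) + epsilon with 0 <= epsilon < r-1.
d - 1 = 7 - 1 = 6
r - 1 = 5 - 1 = 4
6 = 1*4 + 2, so m = 1, epsilon = 2
pi(d, r) = m(m-1)(r-1)/2 + m*epsilon
= 1*0*4/2 + 1*2
= 0/2 + 2
= 0 + 2 = 2

2


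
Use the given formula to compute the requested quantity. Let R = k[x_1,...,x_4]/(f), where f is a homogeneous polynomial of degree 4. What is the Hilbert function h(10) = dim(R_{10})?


For R = k[x_1,...,x_n]/(f) with f homogeneous of degree e:
The Hilbert series is (1 - t^e)/(1 - t)^n.
So h(d) = C(d+n-1, n-1) - C(d-e+n-1, n-1) for d >= e.
With n=4, e=4, d=10:
C(10+4-1, 4-1) = C(13, 3) = 286
C(10-4+4-1, 4-1) = C(9, 3) = 84
h(10) = 286 - 84 = 202

202


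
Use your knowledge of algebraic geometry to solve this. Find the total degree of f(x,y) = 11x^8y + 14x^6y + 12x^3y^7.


Examine each term for its total degree (sum of exponents).
  Term '11x^8y' has total degree 8+1 = 9.
  Term '14x^6y' has total degree 6+1 = 7.
  Term '12x^3y^7' has total degree 3+7 = 10.
The maximum total degree among all terms is 10.

10


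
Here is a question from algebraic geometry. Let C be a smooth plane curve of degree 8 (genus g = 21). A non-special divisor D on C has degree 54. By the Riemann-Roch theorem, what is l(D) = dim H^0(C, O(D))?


First, compute the genus of a smooth plane curve of degree 8:
g = (d-1)(d-2)/2 = (8-1)(8-2)/2 = 21
For a non-special divisor D (i.e., h^1(D) = 0), Riemann-Roch gives:
l(D) = deg(D) - g + 1
Since deg(D) = 54 >= 2g - 1 = 41, D is non-special.
l(D) = 54 - 21 + 1 = 34

34


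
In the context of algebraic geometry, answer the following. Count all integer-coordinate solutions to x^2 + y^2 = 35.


Systematically check integer values of x where x^2 <= 35.
For each valid x, check if 35 - x^2 is a perfect square.
Total integer solutions found: 0

0


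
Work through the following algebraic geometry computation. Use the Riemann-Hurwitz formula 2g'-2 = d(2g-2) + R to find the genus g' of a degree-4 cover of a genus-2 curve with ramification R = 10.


Riemann-Hurwitz formula: 2g' - 2 = d(2g - 2) + R
Given: d = 4, g = 2, R = 10
2g' - 2 = 4*(2*2 - 2) + 10
2g' - 2 = 4*2 + 10
2g' - 2 = 8 + 10 = 18
2g' = 20
g' = 10

10


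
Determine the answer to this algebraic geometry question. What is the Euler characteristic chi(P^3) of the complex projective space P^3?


The complex projective space P^3 has one cell in each even real dimension 0, 2, ..., 6.
The cohomology groups are H^{2k}(P^3) = Z for k = 0,...,3, and 0 otherwise.
Euler characteristic = sum of Betti numbers = 1 per even-dimensional cohomology group.
chi(P^3) = 3 + 1 = 4

4


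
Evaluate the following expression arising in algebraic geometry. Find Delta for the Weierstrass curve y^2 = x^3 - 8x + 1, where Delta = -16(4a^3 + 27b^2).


Compute each component:
4a^3 = 4*(-8)^3 = 4*(-512) = -2048
27b^2 = 27*1^2 = 27*1 = 27
4a^3 + 27b^2 = -2048 + 27 = -2021
Delta = -16*(-2021) = 32336

32336


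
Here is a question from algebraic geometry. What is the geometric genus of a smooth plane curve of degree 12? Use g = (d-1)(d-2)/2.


Using the genus formula for smooth plane curves:
g = (d-1)(d-2)/2
g = (12-1)(12-2)/2
g = 11*10/2
g = 110/2 = 55

55


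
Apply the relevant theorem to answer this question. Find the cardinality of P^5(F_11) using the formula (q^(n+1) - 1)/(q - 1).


P^5(F_11) has (q^(n+1) - 1)/(q - 1) points.
= 11^5 + 11^4 + 11^3 + 11^2 + 11^1 + 11^0
= 161051 + 14641 + 1331 + 121 + 11 + 1
= 177156

177156


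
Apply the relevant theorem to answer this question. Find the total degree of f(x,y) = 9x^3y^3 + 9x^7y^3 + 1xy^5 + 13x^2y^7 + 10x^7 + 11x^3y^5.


Examine each term for its total degree (sum of exponents).
  Term '9x^3y^3' has total degree 3+3 = 6.
  Term '9x^7y^3' has total degree 7+3 = 10.
  Term '1xy^5' has total degree 1+5 = 6.
  Term '13x^2y^7' has total degree 2+7 = 9.
  Term '10x^7' has total degree 7+0 = 7.
  Term '11x^3y^5' has total degree 3+5 = 8.
The maximum total degree among all terms is 10.

10


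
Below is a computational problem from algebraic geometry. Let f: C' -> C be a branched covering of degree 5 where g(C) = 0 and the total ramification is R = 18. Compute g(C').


Riemann-Hurwitz formula: 2g' - 2 = d(2g - 2) + R
Given: d = 5, g = 0, R = 18
2g' - 2 = 5*(2*0 - 2) + 18
2g' - 2 = 5*(-2) + 18
2g' - 2 = -10 + 18 = 8
2g' = 10
g' = 5

5


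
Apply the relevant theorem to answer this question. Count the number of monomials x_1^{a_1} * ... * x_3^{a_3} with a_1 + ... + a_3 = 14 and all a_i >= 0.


The number of degree-14 monomials in 3 variables is C(d+n-1, n-1).
= C(14+3-1, 3-1) = C(16, 2)
= 120

120


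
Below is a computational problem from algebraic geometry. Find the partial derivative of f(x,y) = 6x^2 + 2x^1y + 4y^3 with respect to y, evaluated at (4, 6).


df/dy = 2*x^1 + 3*4*y^2
At (4,6): 2*4^1 + 3*4*6^2
= 8 + 432
= 440

440


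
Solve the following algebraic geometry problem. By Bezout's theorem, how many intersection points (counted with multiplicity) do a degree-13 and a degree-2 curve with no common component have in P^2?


Bezout's theorem states the intersection count equals the product of degrees.
Intersection count = 13 * 2 = 26

26


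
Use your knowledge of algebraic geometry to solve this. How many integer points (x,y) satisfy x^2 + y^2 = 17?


Systematically check integer values of x where x^2 <= 17.
For each valid x, check if 17 - x^2 is a perfect square.
x=1: 17 - 1 = 16, sqrt = 4 (valid)
x=4: 17 - 16 = 1, sqrt = 1 (valid)
Total integer solutions found: 8

8


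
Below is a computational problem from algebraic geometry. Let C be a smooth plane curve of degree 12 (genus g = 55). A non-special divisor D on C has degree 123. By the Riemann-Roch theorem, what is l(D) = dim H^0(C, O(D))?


First, compute the genus of a smooth plane curve of degree 12:
g = (d-1)(d-2)/2 = (12-1)(12-2)/2 = 55
For a non-special divisor D (i.e., h^1(D) = 0), Riemann-Roch gives:
l(D) = deg(D) - g + 1
Since deg(D) = 123 >= 2g - 1 = 109, D is non-special.
l(D) = 123 - 55 + 1 = 69

69


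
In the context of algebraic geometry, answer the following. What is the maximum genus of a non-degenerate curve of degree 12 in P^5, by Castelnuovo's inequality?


Castelnuovo's bound: write d - 1 = m(r-1) + epsilon with 0 <= epsilon < r-1.
d - 1 = 12 - 1 = 11
r - 1 = 5 - 1 = 4
11 = 2*4 + 3, so m = 2, epsilon = 3
pi(d, r) = m(m-1)(r-1)/2 + m*epsilon
= 2*1*4/2 + 2*3
= 8/2 + 6
= 4 + 6 = 10

10


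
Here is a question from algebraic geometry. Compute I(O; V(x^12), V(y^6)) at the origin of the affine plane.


The intersection multiplicity of V(x^a) and V(y^b) at the origin is:
I(O; V(x^12), V(y^6)) = dim_k(k[x,y]/(x^12, y^6))
A basis for k[x,y]/(x^12, y^6) is the set of monomials x^i * y^j
where 0 <= i < 12 and 0 <= j < 6.
The number of such monomials is 12 * 6 = 72

72


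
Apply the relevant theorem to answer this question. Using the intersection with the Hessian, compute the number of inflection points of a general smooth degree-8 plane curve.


For a general smooth plane curve C of degree d, the inflection points are
the intersection of C with its Hessian curve, which has degree 3(d-2).
By Bezout, the total intersection number is d * 3(d-2) = 8 * 18 = 144.
For a general curve every flex is ordinary, so each contributes
multiplicity 1 to C·Hess(C), and the number of distinct inflection
points is 3d(d-2).
Inflection points = 3*8*(8-2) = 3*8*6 = 144

144


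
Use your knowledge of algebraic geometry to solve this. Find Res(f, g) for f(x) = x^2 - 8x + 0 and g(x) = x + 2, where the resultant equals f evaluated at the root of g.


For Res(f, x - c), we evaluate f at x = c.
f(-2) = (-2)^2 - 8*(-2) + 0
= 4 + 16 + 0
= 20 + 0 = 20
Res(f, g) = 20

20
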